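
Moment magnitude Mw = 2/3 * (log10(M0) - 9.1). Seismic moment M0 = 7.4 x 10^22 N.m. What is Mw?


log10(M0) = log10(7.4 x 10^22) = 22.8692
Mw = 2/3 * (22.8692 - 9.1)
= 2/3 * 13.7692
= 9.18

9.18


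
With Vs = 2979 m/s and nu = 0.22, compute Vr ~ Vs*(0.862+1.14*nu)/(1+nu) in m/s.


Numerator factor = 0.862 + 1.14*0.22 = 1.1128
Denominator = 1 + 0.22 = 1.22
Vr = 2979 * 1.1128 / 1.22 = 2717.24 m/s

2717.24


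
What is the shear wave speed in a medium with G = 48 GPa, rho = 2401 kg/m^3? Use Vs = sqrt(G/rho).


Convert G to Pa: G = 48e9 Pa
Compute G/rho = 48e9 / 2401 = 19991670.1374
Vs = sqrt(19991670.1374) = 4471.2 m/s

4471.2


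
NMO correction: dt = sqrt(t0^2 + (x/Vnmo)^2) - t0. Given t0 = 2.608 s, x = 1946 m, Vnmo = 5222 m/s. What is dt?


x/Vnmo = 1946/5222 = 0.372654
(x/Vnmo)^2 = 0.138871
t0^2 = 6.801664
sqrt(6.801664 + 0.138871) = 2.63449
dt = 2.63449 - 2.608 = 0.02649

0.02649


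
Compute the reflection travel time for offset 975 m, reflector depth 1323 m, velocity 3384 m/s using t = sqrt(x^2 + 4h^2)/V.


x^2 + 4h^2 = 975^2 + 4*1323^2 = 950625 + 7001316 = 7951941
sqrt(7951941) = 2819.9186
t = 2819.9186 / 3384 = 0.8333 s

0.8333


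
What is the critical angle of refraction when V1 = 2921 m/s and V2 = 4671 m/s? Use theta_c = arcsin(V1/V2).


V1/V2 = 2921/4671 = 0.625348
theta_c = arcsin(0.625348) = 38.7077 degrees

38.7077


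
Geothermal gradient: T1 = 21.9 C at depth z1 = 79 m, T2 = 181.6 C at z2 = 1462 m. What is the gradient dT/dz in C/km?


dT = 181.6 - 21.9 = 159.7 C
dz = 1462 - 79 = 1383 m
gradient = dT/dz * 1000 = 159.7/1383 * 1000 = 115.4736 C/km

115.4736


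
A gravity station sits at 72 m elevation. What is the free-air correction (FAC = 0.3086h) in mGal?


FAC = 0.3086 * h
= 0.3086 * 72
= 22.2192 mGal

22.2192


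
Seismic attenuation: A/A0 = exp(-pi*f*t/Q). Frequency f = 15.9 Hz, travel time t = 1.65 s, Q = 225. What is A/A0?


pi*f*t/Q = pi*15.9*1.65/225 = 0.36631
A/A0 = exp(-0.36631) = 0.693288

0.693288


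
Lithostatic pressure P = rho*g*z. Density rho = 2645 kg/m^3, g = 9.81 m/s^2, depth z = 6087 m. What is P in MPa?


P = rho * g * z / 1e6
= 2645 * 9.81 * 6087 / 1e6
= 157942128.15 / 1e6
= 157.9421 MPa

157.9421


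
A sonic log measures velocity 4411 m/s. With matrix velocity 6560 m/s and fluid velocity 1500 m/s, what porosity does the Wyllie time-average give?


1/V - 1/Vm = 1/4411 - 1/6560 = 7.427e-05
1/Vf - 1/Vm = 1/1500 - 1/6560 = 0.00051423
phi = 7.427e-05 / 0.00051423 = 0.1444

0.1444


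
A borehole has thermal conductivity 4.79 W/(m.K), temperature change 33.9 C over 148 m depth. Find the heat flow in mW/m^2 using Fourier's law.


q = k * dT / dz * 1000
= 4.79 * 33.9 / 148 * 1000
= 1.097169 * 1000
= 1097.1689 mW/m^2

1097.1689


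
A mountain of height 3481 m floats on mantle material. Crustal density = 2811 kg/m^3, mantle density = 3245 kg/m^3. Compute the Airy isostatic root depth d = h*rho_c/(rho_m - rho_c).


rho_m - rho_c = 3245 - 2811 = 434
d = 3481 * 2811 / 434
= 9785091 / 434
= 22546.29 m

22546.29


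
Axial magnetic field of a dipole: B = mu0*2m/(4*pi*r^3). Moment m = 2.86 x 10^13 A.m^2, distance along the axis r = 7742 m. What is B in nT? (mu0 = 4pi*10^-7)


m = 2.86 x 10^13 = 28600000000000 A.m^2
2m = 57200000000000 A.m^2
r^3 = 7742^3 = 464044362488
B = (4pi*10^-7) * 57200000000000 / (4*pi * 464044362488) * 1e9
= 71879639.914134 / 5831353440528.24 * 1e9
= 12326.4077 nT

12326.4077


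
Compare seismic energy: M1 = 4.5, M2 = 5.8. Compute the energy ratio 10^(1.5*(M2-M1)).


M2 - M1 = 5.8 - 4.5 = 1.3
1.5 * 1.3 = 1.95
ratio = 10^1.95 = 89.13

89.13


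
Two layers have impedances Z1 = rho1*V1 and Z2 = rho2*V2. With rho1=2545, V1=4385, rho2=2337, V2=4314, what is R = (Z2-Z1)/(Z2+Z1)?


Z1 = 2545 * 4385 = 11159825
Z2 = 2337 * 4314 = 10081818
R = (10081818 - 11159825) / (10081818 + 11159825) = -1078007 / 21241643 = -0.0507

-0.0507


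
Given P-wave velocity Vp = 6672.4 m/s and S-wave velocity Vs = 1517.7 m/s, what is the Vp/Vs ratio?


Vp/Vs = 6672.4 / 1517.7
= 4.3964

4.3964


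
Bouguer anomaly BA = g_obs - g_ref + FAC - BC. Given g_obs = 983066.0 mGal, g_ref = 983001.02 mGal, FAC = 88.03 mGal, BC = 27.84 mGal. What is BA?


BA = g_obs - g_ref + FAC - BC
= 983066.0 - 983001.02 + 88.03 - 27.84
= 125.17 mGal

125.17


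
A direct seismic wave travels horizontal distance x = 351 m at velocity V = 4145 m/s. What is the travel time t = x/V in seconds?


t = x / V
= 351 / 4145
= 0.0847 s

0.0847


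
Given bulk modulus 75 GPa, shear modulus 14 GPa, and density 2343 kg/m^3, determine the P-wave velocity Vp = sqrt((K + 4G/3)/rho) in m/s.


First compute the effective modulus:
K + 4G/3 = 75e9 + 4*14e9/3 = 93666666666.67 Pa
Then divide by density:
93666666666.67 / 2343 = 39977237.1603 Pa/(kg/m^3)
Take the square root:
Vp = sqrt(39977237.1603) = 6322.76 m/s

6322.76


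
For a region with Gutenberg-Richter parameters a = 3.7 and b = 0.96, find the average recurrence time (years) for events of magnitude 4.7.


log10(N) = 3.7 - 0.96*4.7 = -0.812
N = 10^-0.812 = 0.15417
T = 1/N = 1/0.15417 = 6.4863 years

6.4863


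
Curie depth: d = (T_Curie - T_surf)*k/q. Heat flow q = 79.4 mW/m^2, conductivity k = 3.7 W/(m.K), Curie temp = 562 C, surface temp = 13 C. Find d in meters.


T_Curie - T_surf = 562 - 13 = 549 C
Convert q to W/m^2: 79.4 mW/m^2 = 0.0794 W/m^2
d = 549 * 3.7 / 0.0794 = 25583.12 m

25583.12


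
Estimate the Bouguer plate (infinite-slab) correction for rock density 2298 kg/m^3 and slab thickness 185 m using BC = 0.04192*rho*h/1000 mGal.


BC = 0.04192 * rho * h / 1000
= 0.04192 * 2298 * 185 / 1000
= 17.8214 mGal

17.8214


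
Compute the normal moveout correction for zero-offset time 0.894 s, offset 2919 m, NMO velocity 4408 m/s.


x/Vnmo = 2919/4408 = 0.662205
(x/Vnmo)^2 = 0.438516
t0^2 = 0.799236
sqrt(0.799236 + 0.438516) = 1.112543
dt = 1.112543 - 0.894 = 0.218543

0.218543


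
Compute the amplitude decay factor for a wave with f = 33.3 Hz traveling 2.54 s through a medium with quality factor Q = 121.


pi*f*t/Q = pi*33.3*2.54/121 = 2.196051
A/A0 = exp(-2.196051) = 0.111242

0.111242


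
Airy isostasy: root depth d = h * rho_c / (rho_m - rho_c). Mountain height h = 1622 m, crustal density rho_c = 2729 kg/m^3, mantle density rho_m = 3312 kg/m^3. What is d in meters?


rho_m - rho_c = 3312 - 2729 = 583
d = 1622 * 2729 / 583
= 4426438 / 583
= 7592.52 m

7592.52


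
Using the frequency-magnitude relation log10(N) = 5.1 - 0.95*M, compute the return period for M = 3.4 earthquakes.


log10(N) = 5.1 - 0.95*3.4 = 1.87
N = 10^1.87 = 74.131024
T = 1/N = 1/74.131024 = 0.0135 years

0.0135


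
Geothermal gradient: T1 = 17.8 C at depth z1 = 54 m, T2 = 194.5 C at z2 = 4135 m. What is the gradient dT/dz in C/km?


dT = 194.5 - 17.8 = 176.7 C
dz = 4135 - 54 = 4081 m
gradient = dT/dz * 1000 = 176.7/4081 * 1000 = 43.2982 C/km

43.2982


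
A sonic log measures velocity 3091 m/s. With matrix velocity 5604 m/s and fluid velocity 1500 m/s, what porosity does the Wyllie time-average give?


1/V - 1/Vm = 1/3091 - 1/5604 = 0.00014508
1/Vf - 1/Vm = 1/1500 - 1/5604 = 0.00048822
phi = 0.00014508 / 0.00048822 = 0.2972

0.2972


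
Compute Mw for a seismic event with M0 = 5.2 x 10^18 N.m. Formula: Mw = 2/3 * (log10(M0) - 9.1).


log10(M0) = log10(5.2 x 10^18) = 18.716
Mw = 2/3 * (18.716 - 9.1)
= 2/3 * 9.616
= 6.41

6.41


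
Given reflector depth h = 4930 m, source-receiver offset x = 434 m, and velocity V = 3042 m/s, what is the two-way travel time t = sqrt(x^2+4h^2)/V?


x^2 + 4h^2 = 434^2 + 4*4930^2 = 188356 + 97219600 = 97407956
sqrt(97407956) = 9869.5469
t = 9869.5469 / 3042 = 3.2444 s

3.2444


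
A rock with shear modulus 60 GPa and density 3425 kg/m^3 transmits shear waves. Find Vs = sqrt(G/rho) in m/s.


Convert G to Pa: G = 60e9 Pa
Compute G/rho = 60e9 / 3425 = 17518248.1752
Vs = sqrt(17518248.1752) = 4185.48 m/s

4185.48


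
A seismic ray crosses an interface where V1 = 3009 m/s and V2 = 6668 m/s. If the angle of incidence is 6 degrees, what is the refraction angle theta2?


sin(theta1) = sin(6 deg) = 0.104528
sin(theta2) = V2/V1 * sin(theta1) = 6668/3009 * 0.104528 = 0.231637
theta2 = arcsin(0.231637) = 13.3935 degrees

13.3935


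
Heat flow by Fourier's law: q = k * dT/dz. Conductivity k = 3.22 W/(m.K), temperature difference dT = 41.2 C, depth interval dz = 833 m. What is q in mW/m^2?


q = k * dT / dz * 1000
= 3.22 * 41.2 / 833 * 1000
= 0.159261 * 1000
= 159.2605 mW/m^2

159.2605


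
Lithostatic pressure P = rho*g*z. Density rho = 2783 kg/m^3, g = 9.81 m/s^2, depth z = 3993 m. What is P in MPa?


P = rho * g * z / 1e6
= 2783 * 9.81 * 3993 / 1e6
= 109013811.39 / 1e6
= 109.0138 MPa

109.0138


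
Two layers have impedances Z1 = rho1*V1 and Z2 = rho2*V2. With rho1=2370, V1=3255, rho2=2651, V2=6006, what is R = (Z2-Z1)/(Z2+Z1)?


Z1 = 2370 * 3255 = 7714350
Z2 = 2651 * 6006 = 15921906
R = (15921906 - 7714350) / (15921906 + 7714350) = 8207556 / 23636256 = 0.3472

0.3472


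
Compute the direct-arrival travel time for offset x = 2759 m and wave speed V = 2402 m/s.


t = x / V
= 2759 / 2402
= 1.1486 s

1.1486


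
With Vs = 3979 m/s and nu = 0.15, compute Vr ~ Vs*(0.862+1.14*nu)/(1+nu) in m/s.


Numerator factor = 0.862 + 1.14*0.15 = 1.033
Denominator = 1 + 0.15 = 1.15
Vr = 3979 * 1.033 / 1.15 = 3574.18 m/s

3574.18


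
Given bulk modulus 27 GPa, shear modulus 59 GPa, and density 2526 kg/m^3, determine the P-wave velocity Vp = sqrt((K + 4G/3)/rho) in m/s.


First compute the effective modulus:
K + 4G/3 = 27e9 + 4*59e9/3 = 105666666666.67 Pa
Then divide by density:
105666666666.67 / 2526 = 41831617.8411 Pa/(kg/m^3)
Take the square root:
Vp = sqrt(41831617.8411) = 6467.74 m/s

6467.74


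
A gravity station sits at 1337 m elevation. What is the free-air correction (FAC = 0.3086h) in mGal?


FAC = 0.3086 * h
= 0.3086 * 1337
= 412.5982 mGal

412.5982


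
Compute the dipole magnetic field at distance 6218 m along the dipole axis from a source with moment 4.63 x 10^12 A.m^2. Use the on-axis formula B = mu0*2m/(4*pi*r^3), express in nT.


m = 4.63 x 10^12 = 4630000000000 A.m^2
2m = 9260000000000 A.m^2
r^3 = 6218^3 = 240409792232
B = (4pi*10^-7) * 9260000000000 / (4*pi * 240409792232) * 1e9
= 11636459.188897 / 3021078548508.4 * 1e9
= 3851.7566 nT

3851.7566


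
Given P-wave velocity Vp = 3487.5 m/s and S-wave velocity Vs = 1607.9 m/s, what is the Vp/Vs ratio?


Vp/Vs = 3487.5 / 1607.9
= 2.169

2.169


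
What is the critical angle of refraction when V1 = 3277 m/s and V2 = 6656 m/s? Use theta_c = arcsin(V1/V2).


V1/V2 = 3277/6656 = 0.492338
theta_c = arcsin(0.492338) = 29.4944 degrees

29.4944


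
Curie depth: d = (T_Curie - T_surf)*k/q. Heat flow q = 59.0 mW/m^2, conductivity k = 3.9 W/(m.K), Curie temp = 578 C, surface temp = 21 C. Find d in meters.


T_Curie - T_surf = 578 - 21 = 557 C
Convert q to W/m^2: 59.0 mW/m^2 = 0.059 W/m^2
d = 557 * 3.9 / 0.059 = 36818.64 m

36818.64


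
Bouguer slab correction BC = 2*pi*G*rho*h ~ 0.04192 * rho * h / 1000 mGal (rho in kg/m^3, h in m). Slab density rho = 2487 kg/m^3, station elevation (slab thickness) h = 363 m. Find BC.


BC = 0.04192 * rho * h / 1000
= 0.04192 * 2487 * 363 / 1000
= 37.8446 mGal

37.8446


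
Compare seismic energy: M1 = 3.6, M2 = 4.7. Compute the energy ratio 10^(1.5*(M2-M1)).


M2 - M1 = 4.7 - 3.6 = 1.1
1.5 * 1.1 = 1.65
ratio = 10^1.65 = 44.67

44.67


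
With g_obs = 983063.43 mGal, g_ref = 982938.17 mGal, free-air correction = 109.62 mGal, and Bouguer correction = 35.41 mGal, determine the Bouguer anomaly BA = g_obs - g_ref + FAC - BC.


BA = g_obs - g_ref + FAC - BC
= 983063.43 - 982938.17 + 109.62 - 35.41
= 199.47 mGal

199.47


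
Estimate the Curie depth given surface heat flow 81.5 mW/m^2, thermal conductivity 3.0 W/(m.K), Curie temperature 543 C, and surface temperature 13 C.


T_Curie - T_surf = 543 - 13 = 530 C
Convert q to W/m^2: 81.5 mW/m^2 = 0.0815 W/m^2
d = 530 * 3.0 / 0.0815 = 19509.2 m

19509.2


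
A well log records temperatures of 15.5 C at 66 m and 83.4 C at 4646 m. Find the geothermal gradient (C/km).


dT = 83.4 - 15.5 = 67.9 C
dz = 4646 - 66 = 4580 m
gradient = dT/dz * 1000 = 67.9/4580 * 1000 = 14.8253 C/km

14.8253


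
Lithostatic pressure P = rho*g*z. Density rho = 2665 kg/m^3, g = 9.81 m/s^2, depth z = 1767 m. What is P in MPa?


P = rho * g * z / 1e6
= 2665 * 9.81 * 1767 / 1e6
= 46195829.55 / 1e6
= 46.1958 MPa

46.1958


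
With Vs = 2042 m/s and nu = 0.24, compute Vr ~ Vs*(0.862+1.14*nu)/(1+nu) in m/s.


Numerator factor = 0.862 + 1.14*0.24 = 1.1356
Denominator = 1 + 0.24 = 1.24
Vr = 2042 * 1.1356 / 1.24 = 1870.08 m/s

1870.08


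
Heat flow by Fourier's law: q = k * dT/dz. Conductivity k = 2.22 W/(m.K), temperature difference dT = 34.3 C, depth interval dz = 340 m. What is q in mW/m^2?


q = k * dT / dz * 1000
= 2.22 * 34.3 / 340 * 1000
= 0.223959 * 1000
= 223.9588 mW/m^2

223.9588


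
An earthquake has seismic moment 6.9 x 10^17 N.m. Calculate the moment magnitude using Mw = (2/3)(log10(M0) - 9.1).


log10(M0) = log10(6.9 x 10^17) = 17.8388
Mw = 2/3 * (17.8388 - 9.1)
= 2/3 * 8.7388
= 5.83

5.83


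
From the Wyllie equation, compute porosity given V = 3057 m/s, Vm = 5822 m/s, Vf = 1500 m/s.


1/V - 1/Vm = 1/3057 - 1/5822 = 0.00015536
1/Vf - 1/Vm = 1/1500 - 1/5822 = 0.0004949
phi = 0.00015536 / 0.0004949 = 0.3139

0.3139


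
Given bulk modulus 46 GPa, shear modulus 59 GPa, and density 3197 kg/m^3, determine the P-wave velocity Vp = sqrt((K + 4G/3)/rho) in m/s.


First compute the effective modulus:
K + 4G/3 = 46e9 + 4*59e9/3 = 124666666666.67 Pa
Then divide by density:
124666666666.67 / 3197 = 38994891.0437 Pa/(kg/m^3)
Take the square root:
Vp = sqrt(38994891.0437) = 6244.59 m/s

6244.59


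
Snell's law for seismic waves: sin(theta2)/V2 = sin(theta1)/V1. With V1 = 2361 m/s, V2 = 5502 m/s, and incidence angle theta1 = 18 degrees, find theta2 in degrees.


sin(theta1) = sin(18 deg) = 0.309017
sin(theta2) = V2/V1 * sin(theta1) = 5502/2361 * 0.309017 = 0.720123
theta2 = arcsin(0.720123) = 46.0647 degrees

46.0647


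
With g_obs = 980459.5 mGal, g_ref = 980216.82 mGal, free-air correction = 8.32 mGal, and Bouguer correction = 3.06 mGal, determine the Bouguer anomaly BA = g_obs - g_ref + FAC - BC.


BA = g_obs - g_ref + FAC - BC
= 980459.5 - 980216.82 + 8.32 - 3.06
= 247.94 mGal

247.94


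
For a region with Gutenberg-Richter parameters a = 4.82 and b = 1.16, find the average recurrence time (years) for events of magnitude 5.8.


log10(N) = 4.82 - 1.16*5.8 = -1.908
N = 10^-1.908 = 0.012359
T = 1/N = 1/0.012359 = 80.9096 years

80.9096


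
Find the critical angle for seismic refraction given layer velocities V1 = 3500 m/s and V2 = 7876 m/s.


V1/V2 = 3500/7876 = 0.444388
theta_c = arcsin(0.444388) = 26.3842 degrees

26.3842


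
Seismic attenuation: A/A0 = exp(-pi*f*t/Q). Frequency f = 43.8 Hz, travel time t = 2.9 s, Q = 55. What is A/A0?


pi*f*t/Q = pi*43.8*2.9/55 = 7.255365
A/A0 = exp(-7.255365) = 0.000706

7.060000e-04


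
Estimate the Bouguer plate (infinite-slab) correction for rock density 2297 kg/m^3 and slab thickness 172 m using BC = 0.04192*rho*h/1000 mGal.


BC = 0.04192 * rho * h / 1000
= 0.04192 * 2297 * 172 / 1000
= 16.5619 mGal

16.5619


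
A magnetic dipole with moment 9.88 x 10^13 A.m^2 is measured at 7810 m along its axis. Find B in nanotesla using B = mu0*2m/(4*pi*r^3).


m = 9.88 x 10^13 = 98800000000000 A.m^2
2m = 197600000000000 A.m^2
r^3 = 7810^3 = 476379541000
B = (4pi*10^-7) * 197600000000000 / (4*pi * 476379541000) * 1e9
= 248311483.339737 / 5986361865304.31 * 1e9
= 41479.5311 nT

41479.5311


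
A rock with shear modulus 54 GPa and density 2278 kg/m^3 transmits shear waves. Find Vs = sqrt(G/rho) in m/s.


Convert G to Pa: G = 54e9 Pa
Compute G/rho = 54e9 / 2278 = 23705004.3898
Vs = sqrt(23705004.3898) = 4868.78 m/s

4868.78


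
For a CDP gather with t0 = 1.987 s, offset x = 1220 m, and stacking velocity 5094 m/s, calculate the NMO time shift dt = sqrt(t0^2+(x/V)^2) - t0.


x/Vnmo = 1220/5094 = 0.239497
(x/Vnmo)^2 = 0.057359
t0^2 = 3.948169
sqrt(3.948169 + 0.057359) = 2.001382
dt = 2.001382 - 1.987 = 0.014382

0.014382


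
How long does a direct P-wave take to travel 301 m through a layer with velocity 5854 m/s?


t = x / V
= 301 / 5854
= 0.0514 s

0.0514


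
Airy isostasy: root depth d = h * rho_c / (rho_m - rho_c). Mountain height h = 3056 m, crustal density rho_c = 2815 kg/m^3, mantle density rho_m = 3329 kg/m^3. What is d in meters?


rho_m - rho_c = 3329 - 2815 = 514
d = 3056 * 2815 / 514
= 8602640 / 514
= 16736.65 m

16736.65


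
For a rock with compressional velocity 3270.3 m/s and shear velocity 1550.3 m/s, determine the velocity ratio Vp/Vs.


Vp/Vs = 3270.3 / 1550.3
= 2.1095

2.1095


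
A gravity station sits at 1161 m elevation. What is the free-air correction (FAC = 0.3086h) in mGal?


FAC = 0.3086 * h
= 0.3086 * 1161
= 358.2846 mGal

358.2846


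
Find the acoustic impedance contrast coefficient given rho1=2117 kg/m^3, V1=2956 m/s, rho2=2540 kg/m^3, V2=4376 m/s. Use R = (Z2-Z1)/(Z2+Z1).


Z1 = 2117 * 2956 = 6257852
Z2 = 2540 * 4376 = 11115040
R = (11115040 - 6257852) / (11115040 + 6257852) = 4857188 / 17372892 = 0.2796

0.2796


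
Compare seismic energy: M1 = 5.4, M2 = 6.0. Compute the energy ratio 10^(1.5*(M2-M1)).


M2 - M1 = 6.0 - 5.4 = 0.6
1.5 * 0.6 = 0.9
ratio = 10^0.9 = 7.94

7.94


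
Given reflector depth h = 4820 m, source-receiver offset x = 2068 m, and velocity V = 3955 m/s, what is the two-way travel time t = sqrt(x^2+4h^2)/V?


x^2 + 4h^2 = 2068^2 + 4*4820^2 = 4276624 + 92929600 = 97206224
sqrt(97206224) = 9859.3217
t = 9859.3217 / 3955 = 2.4929 s

2.4929


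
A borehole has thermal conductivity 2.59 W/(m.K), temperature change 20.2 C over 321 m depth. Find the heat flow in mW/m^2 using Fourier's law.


q = k * dT / dz * 1000
= 2.59 * 20.2 / 321 * 1000
= 0.162984 * 1000
= 162.9844 mW/m^2

162.9844


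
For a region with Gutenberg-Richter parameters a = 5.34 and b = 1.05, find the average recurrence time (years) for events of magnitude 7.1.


log10(N) = 5.34 - 1.05*7.1 = -2.115
N = 10^-2.115 = 0.007674
T = 1/N = 1/0.007674 = 130.3167 years

130.3167


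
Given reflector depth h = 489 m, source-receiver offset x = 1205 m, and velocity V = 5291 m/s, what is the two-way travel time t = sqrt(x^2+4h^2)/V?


x^2 + 4h^2 = 1205^2 + 4*489^2 = 1452025 + 956484 = 2408509
sqrt(2408509) = 1551.9372
t = 1551.9372 / 5291 = 0.2933 s

0.2933


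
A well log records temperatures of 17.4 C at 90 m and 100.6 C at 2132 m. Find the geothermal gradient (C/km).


dT = 100.6 - 17.4 = 83.2 C
dz = 2132 - 90 = 2042 m
gradient = dT/dz * 1000 = 83.2/2042 * 1000 = 40.7444 C/km

40.7444


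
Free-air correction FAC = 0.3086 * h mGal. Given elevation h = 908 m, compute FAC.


FAC = 0.3086 * h
= 0.3086 * 908
= 280.2088 mGal

280.2088


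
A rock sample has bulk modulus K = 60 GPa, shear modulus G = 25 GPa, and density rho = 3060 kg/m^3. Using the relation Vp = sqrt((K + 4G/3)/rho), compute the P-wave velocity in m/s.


First compute the effective modulus:
K + 4G/3 = 60e9 + 4*25e9/3 = 93333333333.33 Pa
Then divide by density:
93333333333.33 / 3060 = 30501089.3246 Pa/(kg/m^3)
Take the square root:
Vp = sqrt(30501089.3246) = 5522.78 m/s

5522.78


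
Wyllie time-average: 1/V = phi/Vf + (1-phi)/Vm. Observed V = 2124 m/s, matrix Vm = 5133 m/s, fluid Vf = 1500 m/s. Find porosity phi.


1/V - 1/Vm = 1/2124 - 1/5133 = 0.00027599
1/Vf - 1/Vm = 1/1500 - 1/5133 = 0.00047185
phi = 0.00027599 / 0.00047185 = 0.5849

0.5849


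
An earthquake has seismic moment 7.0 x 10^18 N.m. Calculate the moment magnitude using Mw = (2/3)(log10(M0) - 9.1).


log10(M0) = log10(7.0 x 10^18) = 18.8451
Mw = 2/3 * (18.8451 - 9.1)
= 2/3 * 9.7451
= 6.5

6.5


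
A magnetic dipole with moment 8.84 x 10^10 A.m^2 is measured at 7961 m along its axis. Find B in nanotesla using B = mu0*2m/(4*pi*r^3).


m = 8.84 x 10^10 = 88400000000 A.m^2
2m = 176800000000 A.m^2
r^3 = 7961^3 = 504548444681
B = (4pi*10^-7) * 176800000000 / (4*pi * 504548444681) * 1e9
= 222173.432462 / 6340342748759.94 * 1e9
= 35.0412 nT

35.0412


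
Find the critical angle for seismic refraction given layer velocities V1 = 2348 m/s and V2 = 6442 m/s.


V1/V2 = 2348/6442 = 0.364483
theta_c = arcsin(0.364483) = 21.3758 degrees

21.3758


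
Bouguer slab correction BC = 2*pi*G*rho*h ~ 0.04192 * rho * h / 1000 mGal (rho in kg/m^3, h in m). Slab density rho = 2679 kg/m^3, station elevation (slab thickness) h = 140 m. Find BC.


BC = 0.04192 * rho * h / 1000
= 0.04192 * 2679 * 140 / 1000
= 15.7225 mGal

15.7225


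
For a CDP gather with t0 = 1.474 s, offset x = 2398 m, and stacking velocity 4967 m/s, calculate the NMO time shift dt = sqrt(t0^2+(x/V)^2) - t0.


x/Vnmo = 2398/4967 = 0.482786
(x/Vnmo)^2 = 0.233083
t0^2 = 2.172676
sqrt(2.172676 + 0.233083) = 1.551051
dt = 1.551051 - 1.474 = 0.077051

0.077051


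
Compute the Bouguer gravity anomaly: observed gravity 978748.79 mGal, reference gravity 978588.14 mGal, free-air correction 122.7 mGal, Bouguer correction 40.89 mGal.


BA = g_obs - g_ref + FAC - BC
= 978748.79 - 978588.14 + 122.7 - 40.89
= 242.46 mGal

242.46


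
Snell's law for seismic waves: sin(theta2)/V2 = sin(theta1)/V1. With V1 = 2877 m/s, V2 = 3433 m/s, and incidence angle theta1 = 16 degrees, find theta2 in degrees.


sin(theta1) = sin(16 deg) = 0.275637
sin(theta2) = V2/V1 * sin(theta1) = 3433/2877 * 0.275637 = 0.328906
theta2 = arcsin(0.328906) = 19.2024 degrees

19.2024


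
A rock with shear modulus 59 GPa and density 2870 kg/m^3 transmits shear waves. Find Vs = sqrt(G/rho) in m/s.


Convert G to Pa: G = 59e9 Pa
Compute G/rho = 59e9 / 2870 = 20557491.2892
Vs = sqrt(20557491.2892) = 4534.04 m/s

4534.04


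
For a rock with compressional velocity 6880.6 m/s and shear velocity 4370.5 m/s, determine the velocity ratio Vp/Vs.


Vp/Vs = 6880.6 / 4370.5
= 1.5743

1.5743


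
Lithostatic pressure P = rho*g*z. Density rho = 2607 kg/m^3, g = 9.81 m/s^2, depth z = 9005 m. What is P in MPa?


P = rho * g * z / 1e6
= 2607 * 9.81 * 9005 / 1e6
= 230299903.35 / 1e6
= 230.2999 MPa

230.2999


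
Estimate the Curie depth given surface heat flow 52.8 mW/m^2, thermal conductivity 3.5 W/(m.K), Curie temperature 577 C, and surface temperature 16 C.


T_Curie - T_surf = 577 - 16 = 561 C
Convert q to W/m^2: 52.8 mW/m^2 = 0.0528 W/m^2
d = 561 * 3.5 / 0.0528 = 37187.5 m

37187.5


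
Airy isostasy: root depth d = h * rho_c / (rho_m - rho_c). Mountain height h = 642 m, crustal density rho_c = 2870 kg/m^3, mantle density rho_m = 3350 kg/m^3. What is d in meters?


rho_m - rho_c = 3350 - 2870 = 480
d = 642 * 2870 / 480
= 1842540 / 480
= 3838.62 m

3838.62


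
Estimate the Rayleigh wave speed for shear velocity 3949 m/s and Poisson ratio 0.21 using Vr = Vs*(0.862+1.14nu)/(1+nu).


Numerator factor = 0.862 + 1.14*0.21 = 1.1014
Denominator = 1 + 0.21 = 1.21
Vr = 3949 * 1.1014 / 1.21 = 3594.57 m/s

3594.57


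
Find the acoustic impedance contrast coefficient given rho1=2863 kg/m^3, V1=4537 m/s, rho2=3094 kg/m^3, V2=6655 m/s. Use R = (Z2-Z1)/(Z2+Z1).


Z1 = 2863 * 4537 = 12989431
Z2 = 3094 * 6655 = 20590570
R = (20590570 - 12989431) / (20590570 + 12989431) = 7601139 / 33580001 = 0.2264

0.2264


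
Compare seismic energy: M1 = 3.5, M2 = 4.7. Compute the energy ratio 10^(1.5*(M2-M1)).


M2 - M1 = 4.7 - 3.5 = 1.2
1.5 * 1.2 = 1.8
ratio = 10^1.8 = 63.1

63.1


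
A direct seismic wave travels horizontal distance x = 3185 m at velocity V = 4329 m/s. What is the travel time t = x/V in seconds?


t = x / V
= 3185 / 4329
= 0.7357 s

0.7357


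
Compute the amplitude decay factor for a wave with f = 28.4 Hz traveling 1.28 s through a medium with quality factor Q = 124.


pi*f*t/Q = pi*28.4*1.28/124 = 0.920993
A/A0 = exp(-0.920993) = 0.398123

0.398123


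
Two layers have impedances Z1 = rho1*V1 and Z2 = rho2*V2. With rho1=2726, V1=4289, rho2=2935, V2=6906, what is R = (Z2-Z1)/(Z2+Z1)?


Z1 = 2726 * 4289 = 11691814
Z2 = 2935 * 6906 = 20269110
R = (20269110 - 11691814) / (20269110 + 11691814) = 8577296 / 31960924 = 0.2684

0.2684


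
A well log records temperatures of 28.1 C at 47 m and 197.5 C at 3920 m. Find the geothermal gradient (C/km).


dT = 197.5 - 28.1 = 169.4 C
dz = 3920 - 47 = 3873 m
gradient = dT/dz * 1000 = 169.4/3873 * 1000 = 43.7387 C/km

43.7387


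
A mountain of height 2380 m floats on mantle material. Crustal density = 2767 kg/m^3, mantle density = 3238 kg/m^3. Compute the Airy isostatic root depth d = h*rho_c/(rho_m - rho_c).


rho_m - rho_c = 3238 - 2767 = 471
d = 2380 * 2767 / 471
= 6585460 / 471
= 13981.87 m

13981.87


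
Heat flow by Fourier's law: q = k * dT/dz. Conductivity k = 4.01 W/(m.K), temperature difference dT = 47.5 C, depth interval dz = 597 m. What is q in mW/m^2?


q = k * dT / dz * 1000
= 4.01 * 47.5 / 597 * 1000
= 0.319054 * 1000
= 319.0536 mW/m^2

319.0536


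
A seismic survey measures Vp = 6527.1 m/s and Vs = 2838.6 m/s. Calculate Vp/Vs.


Vp/Vs = 6527.1 / 2838.6
= 2.2994

2.2994


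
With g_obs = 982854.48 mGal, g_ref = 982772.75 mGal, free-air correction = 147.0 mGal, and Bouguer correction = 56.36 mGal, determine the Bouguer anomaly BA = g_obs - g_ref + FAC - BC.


BA = g_obs - g_ref + FAC - BC
= 982854.48 - 982772.75 + 147.0 - 56.36
= 172.37 mGal

172.37


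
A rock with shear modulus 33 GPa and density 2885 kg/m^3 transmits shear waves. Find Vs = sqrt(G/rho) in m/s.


Convert G to Pa: G = 33e9 Pa
Compute G/rho = 33e9 / 2885 = 11438474.87
Vs = sqrt(11438474.87) = 3382.08 m/s

3382.08


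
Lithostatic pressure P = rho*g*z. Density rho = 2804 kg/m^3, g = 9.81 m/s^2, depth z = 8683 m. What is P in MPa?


P = rho * g * z / 1e6
= 2804 * 9.81 * 8683 / 1e6
= 238845364.92 / 1e6
= 238.8454 MPa

238.8454


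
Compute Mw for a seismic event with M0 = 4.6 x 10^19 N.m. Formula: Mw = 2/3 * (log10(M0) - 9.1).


log10(M0) = log10(4.6 x 10^19) = 19.6628
Mw = 2/3 * (19.6628 - 9.1)
= 2/3 * 10.5628
= 7.04

7.04


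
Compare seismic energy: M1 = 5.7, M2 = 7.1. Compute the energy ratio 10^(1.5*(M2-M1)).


M2 - M1 = 7.1 - 5.7 = 1.4
1.5 * 1.4 = 2.1
ratio = 10^2.1 = 125.89

125.89


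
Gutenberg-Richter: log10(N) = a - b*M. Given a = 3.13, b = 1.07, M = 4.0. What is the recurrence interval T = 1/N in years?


log10(N) = 3.13 - 1.07*4.0 = -1.15
N = 10^-1.15 = 0.070795
T = 1/N = 1/0.070795 = 14.1254 years

14.1254


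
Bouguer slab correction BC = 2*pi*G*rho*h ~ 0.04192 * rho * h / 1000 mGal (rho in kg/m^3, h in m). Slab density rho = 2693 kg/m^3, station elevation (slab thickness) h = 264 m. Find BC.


BC = 0.04192 * rho * h / 1000
= 0.04192 * 2693 * 264 / 1000
= 29.8031 mGal

29.8031


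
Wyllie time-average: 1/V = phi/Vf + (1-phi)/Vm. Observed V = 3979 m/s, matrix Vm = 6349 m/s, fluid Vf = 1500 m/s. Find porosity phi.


1/V - 1/Vm = 1/3979 - 1/6349 = 9.381e-05
1/Vf - 1/Vm = 1/1500 - 1/6349 = 0.00050916
phi = 9.381e-05 / 0.00050916 = 0.1843

0.1843


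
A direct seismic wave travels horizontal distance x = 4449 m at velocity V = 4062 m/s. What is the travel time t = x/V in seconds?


t = x / V
= 4449 / 4062
= 1.0953 s

1.0953


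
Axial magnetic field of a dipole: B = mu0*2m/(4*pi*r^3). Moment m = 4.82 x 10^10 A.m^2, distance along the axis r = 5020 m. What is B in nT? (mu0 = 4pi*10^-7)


m = 4.82 x 10^10 = 48200000000 A.m^2
2m = 96400000000 A.m^2
r^3 = 5020^3 = 126506008000
B = (4pi*10^-7) * 96400000000 / (4*pi * 126506008000) * 1e9
= 121139.812722 / 1589721381471.09 * 1e9
= 76.2019 nT

76.2019


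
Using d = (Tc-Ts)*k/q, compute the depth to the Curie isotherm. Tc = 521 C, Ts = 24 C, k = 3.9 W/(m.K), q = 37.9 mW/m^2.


T_Curie - T_surf = 521 - 24 = 497 C
Convert q to W/m^2: 37.9 mW/m^2 = 0.0379 W/m^2
d = 497 * 3.9 / 0.0379 = 51142.48 m

51142.48


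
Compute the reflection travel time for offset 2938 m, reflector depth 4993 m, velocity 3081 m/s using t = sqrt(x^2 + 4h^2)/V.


x^2 + 4h^2 = 2938^2 + 4*4993^2 = 8631844 + 99720196 = 108352040
sqrt(108352040) = 10409.2286
t = 10409.2286 / 3081 = 3.3785 s

3.3785


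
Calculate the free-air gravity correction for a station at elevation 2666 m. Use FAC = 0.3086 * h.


FAC = 0.3086 * h
= 0.3086 * 2666
= 822.7276 mGal

822.7276


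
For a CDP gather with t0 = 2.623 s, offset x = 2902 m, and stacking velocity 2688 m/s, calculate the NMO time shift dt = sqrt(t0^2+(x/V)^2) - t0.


x/Vnmo = 2902/2688 = 1.079613
(x/Vnmo)^2 = 1.165564
t0^2 = 6.880129
sqrt(6.880129 + 1.165564) = 2.836493
dt = 2.836493 - 2.623 = 0.213493

0.213493


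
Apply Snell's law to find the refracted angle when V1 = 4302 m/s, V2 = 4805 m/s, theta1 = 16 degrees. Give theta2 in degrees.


sin(theta1) = sin(16 deg) = 0.275637
sin(theta2) = V2/V1 * sin(theta1) = 4805/4302 * 0.275637 = 0.307866
theta2 = arcsin(0.307866) = 17.9306 degrees

17.9306


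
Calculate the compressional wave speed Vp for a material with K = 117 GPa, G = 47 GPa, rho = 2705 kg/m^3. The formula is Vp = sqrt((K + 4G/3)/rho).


First compute the effective modulus:
K + 4G/3 = 117e9 + 4*47e9/3 = 179666666666.67 Pa
Then divide by density:
179666666666.67 / 2705 = 66420209.4886 Pa/(kg/m^3)
Take the square root:
Vp = sqrt(66420209.4886) = 8149.86 m/s

8149.86


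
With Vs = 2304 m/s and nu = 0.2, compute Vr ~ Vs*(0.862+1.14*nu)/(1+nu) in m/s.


Numerator factor = 0.862 + 1.14*0.2 = 1.09
Denominator = 1 + 0.2 = 1.2
Vr = 2304 * 1.09 / 1.2 = 2092.8 m/s

2092.8


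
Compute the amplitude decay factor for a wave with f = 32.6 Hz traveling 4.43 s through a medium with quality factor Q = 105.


pi*f*t/Q = pi*32.6*4.43/105 = 4.320976
A/A0 = exp(-4.320976) = 0.013287

0.013287


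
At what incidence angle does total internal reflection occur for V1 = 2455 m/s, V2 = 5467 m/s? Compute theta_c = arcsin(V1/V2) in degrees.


V1/V2 = 2455/5467 = 0.449058
theta_c = arcsin(0.449058) = 26.6833 degrees

26.6833


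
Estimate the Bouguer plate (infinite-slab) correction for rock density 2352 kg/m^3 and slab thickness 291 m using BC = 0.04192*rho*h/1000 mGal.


BC = 0.04192 * rho * h / 1000
= 0.04192 * 2352 * 291 / 1000
= 28.6914 mGal

28.6914


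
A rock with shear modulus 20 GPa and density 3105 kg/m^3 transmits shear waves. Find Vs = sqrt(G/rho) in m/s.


Convert G to Pa: G = 20e9 Pa
Compute G/rho = 20e9 / 3105 = 6441223.8325
Vs = sqrt(6441223.8325) = 2537.96 m/s

2537.96


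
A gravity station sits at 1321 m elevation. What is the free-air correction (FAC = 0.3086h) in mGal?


FAC = 0.3086 * h
= 0.3086 * 1321
= 407.6606 mGal

407.6606


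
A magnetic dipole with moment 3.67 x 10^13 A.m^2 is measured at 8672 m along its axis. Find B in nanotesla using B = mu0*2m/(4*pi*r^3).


m = 3.67 x 10^13 = 36700000000000 A.m^2
2m = 73400000000000 A.m^2
r^3 = 8672^3 = 652165480448
B = (4pi*10^-7) * 73400000000000 / (4*pi * 652165480448) * 1e9
= 92237160.309396 / 8195353129201.18 * 1e9
= 11254.8122 nT

11254.8122


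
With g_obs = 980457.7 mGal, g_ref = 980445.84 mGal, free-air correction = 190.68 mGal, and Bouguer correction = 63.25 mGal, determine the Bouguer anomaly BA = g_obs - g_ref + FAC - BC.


BA = g_obs - g_ref + FAC - BC
= 980457.7 - 980445.84 + 190.68 - 63.25
= 139.29 mGal

139.29


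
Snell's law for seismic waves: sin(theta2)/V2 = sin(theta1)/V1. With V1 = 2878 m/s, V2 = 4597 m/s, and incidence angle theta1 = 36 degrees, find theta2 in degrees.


sin(theta1) = sin(36 deg) = 0.587785
sin(theta2) = V2/V1 * sin(theta1) = 4597/2878 * 0.587785 = 0.938863
theta2 = arcsin(0.938863) = 69.8615 degrees

69.8615


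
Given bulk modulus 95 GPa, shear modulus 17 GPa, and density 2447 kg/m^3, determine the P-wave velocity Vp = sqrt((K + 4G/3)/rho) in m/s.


First compute the effective modulus:
K + 4G/3 = 95e9 + 4*17e9/3 = 117666666666.67 Pa
Then divide by density:
117666666666.67 / 2447 = 48086091.8131 Pa/(kg/m^3)
Take the square root:
Vp = sqrt(48086091.8131) = 6934.41 m/s

6934.41


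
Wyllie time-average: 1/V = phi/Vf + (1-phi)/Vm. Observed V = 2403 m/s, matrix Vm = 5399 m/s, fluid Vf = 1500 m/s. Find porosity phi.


1/V - 1/Vm = 1/2403 - 1/5399 = 0.00023093
1/Vf - 1/Vm = 1/1500 - 1/5399 = 0.00048145
phi = 0.00023093 / 0.00048145 = 0.4797

0.4797


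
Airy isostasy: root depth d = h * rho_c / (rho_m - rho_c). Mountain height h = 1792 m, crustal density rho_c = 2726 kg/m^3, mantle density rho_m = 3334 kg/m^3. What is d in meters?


rho_m - rho_c = 3334 - 2726 = 608
d = 1792 * 2726 / 608
= 4884992 / 608
= 8034.53 m

8034.53


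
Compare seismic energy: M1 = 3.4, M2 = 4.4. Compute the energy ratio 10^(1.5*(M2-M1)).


M2 - M1 = 4.4 - 3.4 = 1.0
1.5 * 1.0 = 1.5
ratio = 10^1.5 = 31.62

31.62


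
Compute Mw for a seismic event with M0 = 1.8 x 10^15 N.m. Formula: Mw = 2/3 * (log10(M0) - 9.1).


log10(M0) = log10(1.8 x 10^15) = 15.2553
Mw = 2/3 * (15.2553 - 9.1)
= 2/3 * 6.1553
= 4.1

4.1


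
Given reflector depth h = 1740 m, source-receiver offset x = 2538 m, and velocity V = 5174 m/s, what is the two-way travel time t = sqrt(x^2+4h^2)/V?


x^2 + 4h^2 = 2538^2 + 4*1740^2 = 6441444 + 12110400 = 18551844
sqrt(18551844) = 4307.1852
t = 4307.1852 / 5174 = 0.8325 s

0.8325


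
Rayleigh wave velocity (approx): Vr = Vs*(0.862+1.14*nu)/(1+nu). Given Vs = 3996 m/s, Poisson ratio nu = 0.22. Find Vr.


Numerator factor = 0.862 + 1.14*0.22 = 1.1128
Denominator = 1 + 0.22 = 1.22
Vr = 3996 * 1.1128 / 1.22 = 3644.88 m/s

3644.88


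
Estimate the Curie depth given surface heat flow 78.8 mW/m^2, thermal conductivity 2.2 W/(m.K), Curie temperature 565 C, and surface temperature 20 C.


T_Curie - T_surf = 565 - 20 = 545 C
Convert q to W/m^2: 78.8 mW/m^2 = 0.0788 W/m^2
d = 545 * 2.2 / 0.0788 = 15215.74 m

15215.74


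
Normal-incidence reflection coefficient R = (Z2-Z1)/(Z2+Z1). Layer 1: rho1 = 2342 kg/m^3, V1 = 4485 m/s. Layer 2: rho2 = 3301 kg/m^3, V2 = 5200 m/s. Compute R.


Z1 = 2342 * 4485 = 10503870
Z2 = 3301 * 5200 = 17165200
R = (17165200 - 10503870) / (17165200 + 10503870) = 6661330 / 27669070 = 0.2408

0.2408


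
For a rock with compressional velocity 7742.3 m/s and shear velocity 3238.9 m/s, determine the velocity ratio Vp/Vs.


Vp/Vs = 7742.3 / 3238.9
= 2.3904

2.3904


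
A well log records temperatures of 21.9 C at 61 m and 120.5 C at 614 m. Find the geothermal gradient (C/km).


dT = 120.5 - 21.9 = 98.6 C
dz = 614 - 61 = 553 m
gradient = dT/dz * 1000 = 98.6/553 * 1000 = 178.3002 C/km

178.3002


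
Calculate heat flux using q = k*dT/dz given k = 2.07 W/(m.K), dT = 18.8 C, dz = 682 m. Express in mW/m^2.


q = k * dT / dz * 1000
= 2.07 * 18.8 / 682 * 1000
= 0.057062 * 1000
= 57.0616 mW/m^2

57.0616


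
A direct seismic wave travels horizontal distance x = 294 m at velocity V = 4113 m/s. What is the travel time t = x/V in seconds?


t = x / V
= 294 / 4113
= 0.0715 s

0.0715


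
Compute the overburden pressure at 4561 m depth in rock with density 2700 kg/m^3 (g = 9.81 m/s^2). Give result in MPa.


P = rho * g * z / 1e6
= 2700 * 9.81 * 4561 / 1e6
= 120807207.0 / 1e6
= 120.8072 MPa

120.8072


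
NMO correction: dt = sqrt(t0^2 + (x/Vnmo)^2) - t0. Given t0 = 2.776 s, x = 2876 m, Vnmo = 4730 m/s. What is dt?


x/Vnmo = 2876/4730 = 0.608034
(x/Vnmo)^2 = 0.369705
t0^2 = 7.706176
sqrt(7.706176 + 0.369705) = 2.841809
dt = 2.841809 - 2.776 = 0.065809

0.065809


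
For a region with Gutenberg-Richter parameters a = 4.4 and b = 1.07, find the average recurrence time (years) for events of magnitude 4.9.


log10(N) = 4.4 - 1.07*4.9 = -0.843
N = 10^-0.843 = 0.143549
T = 1/N = 1/0.143549 = 6.9663 years

6.9663


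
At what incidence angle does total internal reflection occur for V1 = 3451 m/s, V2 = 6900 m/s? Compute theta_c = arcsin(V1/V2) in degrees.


V1/V2 = 3451/6900 = 0.500145
theta_c = arcsin(0.500145) = 30.0096 degrees

30.0096


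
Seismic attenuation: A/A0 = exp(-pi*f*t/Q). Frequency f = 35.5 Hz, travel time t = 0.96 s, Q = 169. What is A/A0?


pi*f*t/Q = pi*35.5*0.96/169 = 0.633524
A/A0 = exp(-0.633524) = 0.530718

0.530718


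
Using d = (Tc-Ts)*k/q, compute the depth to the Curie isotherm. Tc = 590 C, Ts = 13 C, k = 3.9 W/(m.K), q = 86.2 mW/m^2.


T_Curie - T_surf = 590 - 13 = 577 C
Convert q to W/m^2: 86.2 mW/m^2 = 0.0862 W/m^2
d = 577 * 3.9 / 0.0862 = 26105.57 m

26105.57


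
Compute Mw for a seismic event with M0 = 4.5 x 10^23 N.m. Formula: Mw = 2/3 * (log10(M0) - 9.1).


log10(M0) = log10(4.5 x 10^23) = 23.6532
Mw = 2/3 * (23.6532 - 9.1)
= 2/3 * 14.5532
= 9.7

9.7


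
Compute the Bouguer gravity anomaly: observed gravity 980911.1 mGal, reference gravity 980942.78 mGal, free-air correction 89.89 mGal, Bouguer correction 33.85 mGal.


BA = g_obs - g_ref + FAC - BC
= 980911.1 - 980942.78 + 89.89 - 33.85
= 24.36 mGal

24.36


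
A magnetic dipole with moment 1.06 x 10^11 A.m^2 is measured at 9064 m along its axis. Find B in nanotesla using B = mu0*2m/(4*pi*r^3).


m = 1.06 x 10^11 = 106000000000 A.m^2
2m = 212000000000 A.m^2
r^3 = 9064^3 = 744662854144
B = (4pi*10^-7) * 212000000000 / (4*pi * 744662854144) * 1e9
= 266407.057024 / 9357709407919.99 * 1e9
= 28.4693 nT

28.4693


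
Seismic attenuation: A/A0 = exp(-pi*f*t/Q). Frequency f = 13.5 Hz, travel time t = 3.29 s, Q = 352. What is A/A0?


pi*f*t/Q = pi*13.5*3.29/352 = 0.396403
A/A0 = exp(-0.396403) = 0.672736

0.672736


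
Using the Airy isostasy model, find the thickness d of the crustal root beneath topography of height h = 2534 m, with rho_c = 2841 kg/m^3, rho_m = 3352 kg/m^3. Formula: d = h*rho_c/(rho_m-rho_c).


rho_m - rho_c = 3352 - 2841 = 511
d = 2534 * 2841 / 511
= 7199094 / 511
= 14088.25 m

14088.25


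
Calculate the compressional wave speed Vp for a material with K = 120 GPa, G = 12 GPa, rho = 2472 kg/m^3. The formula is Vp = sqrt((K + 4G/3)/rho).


First compute the effective modulus:
K + 4G/3 = 120e9 + 4*12e9/3 = 136000000000.0 Pa
Then divide by density:
136000000000.0 / 2472 = 55016181.2298 Pa/(kg/m^3)
Take the square root:
Vp = sqrt(55016181.2298) = 7417.29 m/s

7417.29


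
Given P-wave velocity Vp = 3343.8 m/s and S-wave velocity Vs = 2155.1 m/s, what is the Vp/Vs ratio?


Vp/Vs = 3343.8 / 2155.1
= 1.5516

1.5516


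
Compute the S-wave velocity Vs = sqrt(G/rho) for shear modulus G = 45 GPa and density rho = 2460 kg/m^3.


Convert G to Pa: G = 45e9 Pa
Compute G/rho = 45e9 / 2460 = 18292682.9268
Vs = sqrt(18292682.9268) = 4276.99 m/s

4276.99


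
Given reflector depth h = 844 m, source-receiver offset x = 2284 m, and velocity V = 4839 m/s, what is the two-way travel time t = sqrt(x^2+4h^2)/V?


x^2 + 4h^2 = 2284^2 + 4*844^2 = 5216656 + 2849344 = 8066000
sqrt(8066000) = 2840.0704
t = 2840.0704 / 4839 = 0.5869 s

0.5869


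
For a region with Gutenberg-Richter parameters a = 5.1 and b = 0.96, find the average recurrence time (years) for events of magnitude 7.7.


log10(N) = 5.1 - 0.96*7.7 = -2.292
N = 10^-2.292 = 0.005105
T = 1/N = 1/0.005105 = 195.8845 years

195.8845


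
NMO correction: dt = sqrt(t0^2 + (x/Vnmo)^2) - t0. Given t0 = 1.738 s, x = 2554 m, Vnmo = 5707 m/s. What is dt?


x/Vnmo = 2554/5707 = 0.447521
(x/Vnmo)^2 = 0.200275
t0^2 = 3.020644
sqrt(3.020644 + 0.200275) = 1.794692
dt = 1.794692 - 1.738 = 0.056692

0.056692


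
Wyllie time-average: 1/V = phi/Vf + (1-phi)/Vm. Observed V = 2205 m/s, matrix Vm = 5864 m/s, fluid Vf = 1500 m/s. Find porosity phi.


1/V - 1/Vm = 1/2205 - 1/5864 = 0.00028298
1/Vf - 1/Vm = 1/1500 - 1/5864 = 0.00049613
phi = 0.00028298 / 0.00049613 = 0.5704

0.5704


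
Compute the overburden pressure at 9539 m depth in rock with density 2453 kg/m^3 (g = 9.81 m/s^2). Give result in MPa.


P = rho * g * z / 1e6
= 2453 * 9.81 * 9539 / 1e6
= 229545828.27 / 1e6
= 229.5458 MPa

229.5458
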